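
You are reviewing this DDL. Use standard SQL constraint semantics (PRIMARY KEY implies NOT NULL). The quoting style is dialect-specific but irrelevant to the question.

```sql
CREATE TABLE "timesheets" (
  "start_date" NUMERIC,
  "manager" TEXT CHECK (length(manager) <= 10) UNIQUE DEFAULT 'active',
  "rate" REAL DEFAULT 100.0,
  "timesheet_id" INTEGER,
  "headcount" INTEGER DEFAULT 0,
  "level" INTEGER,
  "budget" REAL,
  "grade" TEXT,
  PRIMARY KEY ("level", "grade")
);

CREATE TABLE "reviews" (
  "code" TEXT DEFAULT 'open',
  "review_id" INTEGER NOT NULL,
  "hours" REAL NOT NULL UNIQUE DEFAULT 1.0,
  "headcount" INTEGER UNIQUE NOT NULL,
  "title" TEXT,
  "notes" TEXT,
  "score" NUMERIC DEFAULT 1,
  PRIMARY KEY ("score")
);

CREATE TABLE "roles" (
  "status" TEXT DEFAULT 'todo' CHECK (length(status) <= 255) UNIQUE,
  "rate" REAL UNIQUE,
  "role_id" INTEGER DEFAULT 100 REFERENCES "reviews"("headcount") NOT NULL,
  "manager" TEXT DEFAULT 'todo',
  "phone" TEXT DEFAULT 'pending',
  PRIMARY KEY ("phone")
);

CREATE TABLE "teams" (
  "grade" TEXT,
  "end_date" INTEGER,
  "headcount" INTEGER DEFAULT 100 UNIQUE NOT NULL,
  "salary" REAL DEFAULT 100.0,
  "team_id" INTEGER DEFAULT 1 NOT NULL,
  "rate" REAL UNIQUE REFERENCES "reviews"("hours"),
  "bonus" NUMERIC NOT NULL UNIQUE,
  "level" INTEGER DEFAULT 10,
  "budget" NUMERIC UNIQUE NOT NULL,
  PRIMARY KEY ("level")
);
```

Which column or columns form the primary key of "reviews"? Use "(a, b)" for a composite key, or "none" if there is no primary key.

score

score is declared PRIMARY KEY as a table-level PRIMARY KEY clause.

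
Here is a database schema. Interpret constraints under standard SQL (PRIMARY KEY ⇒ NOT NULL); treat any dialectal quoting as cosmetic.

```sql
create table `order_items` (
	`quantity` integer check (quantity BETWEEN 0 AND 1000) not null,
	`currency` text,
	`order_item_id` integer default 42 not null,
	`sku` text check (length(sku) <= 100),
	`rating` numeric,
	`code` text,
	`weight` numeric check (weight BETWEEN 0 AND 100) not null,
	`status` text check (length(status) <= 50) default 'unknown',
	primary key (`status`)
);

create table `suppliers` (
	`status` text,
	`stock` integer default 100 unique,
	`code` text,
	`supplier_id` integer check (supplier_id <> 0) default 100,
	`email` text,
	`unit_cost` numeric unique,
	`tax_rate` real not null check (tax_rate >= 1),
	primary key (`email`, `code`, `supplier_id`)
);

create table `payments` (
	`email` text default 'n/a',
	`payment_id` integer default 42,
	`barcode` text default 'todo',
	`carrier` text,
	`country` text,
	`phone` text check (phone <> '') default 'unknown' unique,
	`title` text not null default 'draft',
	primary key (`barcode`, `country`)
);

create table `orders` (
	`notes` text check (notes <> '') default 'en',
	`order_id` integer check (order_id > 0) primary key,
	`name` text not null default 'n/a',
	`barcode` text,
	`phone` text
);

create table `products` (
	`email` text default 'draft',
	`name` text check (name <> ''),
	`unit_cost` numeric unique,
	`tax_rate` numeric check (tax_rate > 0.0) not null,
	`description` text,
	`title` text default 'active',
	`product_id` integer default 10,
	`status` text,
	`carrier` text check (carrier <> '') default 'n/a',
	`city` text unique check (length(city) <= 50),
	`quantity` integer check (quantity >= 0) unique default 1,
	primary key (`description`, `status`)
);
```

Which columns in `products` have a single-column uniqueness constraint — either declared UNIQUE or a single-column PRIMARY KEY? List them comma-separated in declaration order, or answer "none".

unit_cost, city, quantity

- email: no UNIQUE or single-column PK constraint.
- name: no UNIQUE or single-column PK constraint.
- unit_cost: declared UNIQUE → unique.
- tax_rate: no UNIQUE or single-column PK constraint.
- description: part of a composite PRIMARY KEY — only the tuple is unique, not this column on its own.
- title: no UNIQUE or single-column PK constraint.
- product_id: no UNIQUE or single-column PK constraint.
- status: part of a composite PRIMARY KEY — only the tuple is unique, not this column on its own.
- carrier: no UNIQUE or single-column PK constraint.
- city: declared UNIQUE → unique.
- quantity: declared UNIQUE → unique.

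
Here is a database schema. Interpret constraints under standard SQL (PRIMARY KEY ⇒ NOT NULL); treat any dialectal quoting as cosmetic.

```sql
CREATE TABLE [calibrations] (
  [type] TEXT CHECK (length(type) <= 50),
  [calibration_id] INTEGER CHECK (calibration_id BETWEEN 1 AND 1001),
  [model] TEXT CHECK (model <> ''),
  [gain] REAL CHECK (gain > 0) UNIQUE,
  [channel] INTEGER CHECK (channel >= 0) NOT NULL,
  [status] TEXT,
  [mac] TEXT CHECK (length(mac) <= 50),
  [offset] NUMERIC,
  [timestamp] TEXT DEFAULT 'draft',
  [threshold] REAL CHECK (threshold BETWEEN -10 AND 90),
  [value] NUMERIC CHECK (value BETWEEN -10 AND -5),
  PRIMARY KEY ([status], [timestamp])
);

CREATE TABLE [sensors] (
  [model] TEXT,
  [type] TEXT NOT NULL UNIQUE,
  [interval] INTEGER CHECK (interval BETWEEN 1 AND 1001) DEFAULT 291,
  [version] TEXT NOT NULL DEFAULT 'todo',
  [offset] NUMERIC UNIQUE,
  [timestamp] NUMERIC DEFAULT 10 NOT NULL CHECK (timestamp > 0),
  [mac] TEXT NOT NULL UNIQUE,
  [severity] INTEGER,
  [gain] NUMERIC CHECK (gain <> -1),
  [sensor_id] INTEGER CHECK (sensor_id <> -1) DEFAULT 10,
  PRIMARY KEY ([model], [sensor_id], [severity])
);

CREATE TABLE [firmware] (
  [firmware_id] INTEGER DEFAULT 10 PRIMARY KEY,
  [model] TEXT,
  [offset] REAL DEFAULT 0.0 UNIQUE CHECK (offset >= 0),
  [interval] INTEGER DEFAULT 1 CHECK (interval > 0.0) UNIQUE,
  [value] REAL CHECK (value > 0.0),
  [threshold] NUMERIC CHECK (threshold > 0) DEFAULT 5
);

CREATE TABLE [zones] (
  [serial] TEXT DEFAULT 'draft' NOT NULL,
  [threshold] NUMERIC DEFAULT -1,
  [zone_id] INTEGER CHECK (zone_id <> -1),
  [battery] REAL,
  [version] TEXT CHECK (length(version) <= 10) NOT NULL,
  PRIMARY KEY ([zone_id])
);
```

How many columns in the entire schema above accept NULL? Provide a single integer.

calibrations: 8 nullable (type, calibration_id, model, gain, mac, offset, threshold, value — PK (status, timestamp) and explicit NOT NULL columns excluded).
sensors: 3 nullable (interval, offset, gain — PK (model, sensor_id, severity) and explicit NOT NULL columns excluded).
firmware: 5 nullable (model, offset, interval, value, threshold — PK (firmware_id) and explicit NOT NULL columns excluded).
zones: 2 nullable (threshold, battery — PK (zone_id) and explicit NOT NULL columns excluded).
Total: 8 + 3 + 5 + 2 = 18.

18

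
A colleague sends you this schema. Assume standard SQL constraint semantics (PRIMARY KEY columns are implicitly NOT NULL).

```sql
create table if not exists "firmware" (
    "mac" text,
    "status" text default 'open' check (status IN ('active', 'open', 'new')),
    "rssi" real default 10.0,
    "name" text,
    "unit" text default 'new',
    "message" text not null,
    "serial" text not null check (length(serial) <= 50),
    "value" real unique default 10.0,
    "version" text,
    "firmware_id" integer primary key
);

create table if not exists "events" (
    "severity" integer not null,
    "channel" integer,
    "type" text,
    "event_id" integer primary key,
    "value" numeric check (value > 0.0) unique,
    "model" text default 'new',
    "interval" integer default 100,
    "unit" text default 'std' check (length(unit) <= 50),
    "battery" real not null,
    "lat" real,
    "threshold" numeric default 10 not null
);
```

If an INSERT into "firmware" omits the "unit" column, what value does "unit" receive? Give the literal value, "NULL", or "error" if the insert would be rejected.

'new'

unit has an explicit DEFAULT 'new'.
When the column is omitted from an INSERT, that default is used.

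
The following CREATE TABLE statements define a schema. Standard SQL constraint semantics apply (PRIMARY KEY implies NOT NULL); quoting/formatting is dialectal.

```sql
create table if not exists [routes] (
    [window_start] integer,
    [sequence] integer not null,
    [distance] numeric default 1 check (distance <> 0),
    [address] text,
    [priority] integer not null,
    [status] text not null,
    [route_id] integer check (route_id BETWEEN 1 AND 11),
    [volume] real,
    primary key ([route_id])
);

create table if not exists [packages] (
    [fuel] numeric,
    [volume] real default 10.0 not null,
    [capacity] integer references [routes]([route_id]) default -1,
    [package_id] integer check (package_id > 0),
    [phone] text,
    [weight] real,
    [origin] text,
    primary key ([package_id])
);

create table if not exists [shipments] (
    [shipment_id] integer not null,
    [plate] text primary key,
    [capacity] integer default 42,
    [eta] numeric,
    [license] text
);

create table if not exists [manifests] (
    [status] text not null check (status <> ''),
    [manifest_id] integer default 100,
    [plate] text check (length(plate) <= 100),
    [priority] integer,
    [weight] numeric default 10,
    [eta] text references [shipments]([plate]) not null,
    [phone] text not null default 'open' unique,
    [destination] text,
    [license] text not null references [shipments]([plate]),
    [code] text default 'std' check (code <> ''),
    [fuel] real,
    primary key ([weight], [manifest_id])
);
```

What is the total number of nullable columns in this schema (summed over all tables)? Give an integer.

routes: 4 nullable (window_start, distance, address, volume — PK (route_id) and explicit NOT NULL columns excluded).
packages: 5 nullable (fuel, capacity, phone, weight, origin — PK (package_id) and explicit NOT NULL columns excluded).
shipments: 3 nullable (capacity, eta, license — PK (plate) and explicit NOT NULL columns excluded).
manifests: 5 nullable (plate, priority, destination, code, fuel — PK (weight, manifest_id) and explicit NOT NULL columns excluded).
Total: 4 + 5 + 3 + 5 = 17.

17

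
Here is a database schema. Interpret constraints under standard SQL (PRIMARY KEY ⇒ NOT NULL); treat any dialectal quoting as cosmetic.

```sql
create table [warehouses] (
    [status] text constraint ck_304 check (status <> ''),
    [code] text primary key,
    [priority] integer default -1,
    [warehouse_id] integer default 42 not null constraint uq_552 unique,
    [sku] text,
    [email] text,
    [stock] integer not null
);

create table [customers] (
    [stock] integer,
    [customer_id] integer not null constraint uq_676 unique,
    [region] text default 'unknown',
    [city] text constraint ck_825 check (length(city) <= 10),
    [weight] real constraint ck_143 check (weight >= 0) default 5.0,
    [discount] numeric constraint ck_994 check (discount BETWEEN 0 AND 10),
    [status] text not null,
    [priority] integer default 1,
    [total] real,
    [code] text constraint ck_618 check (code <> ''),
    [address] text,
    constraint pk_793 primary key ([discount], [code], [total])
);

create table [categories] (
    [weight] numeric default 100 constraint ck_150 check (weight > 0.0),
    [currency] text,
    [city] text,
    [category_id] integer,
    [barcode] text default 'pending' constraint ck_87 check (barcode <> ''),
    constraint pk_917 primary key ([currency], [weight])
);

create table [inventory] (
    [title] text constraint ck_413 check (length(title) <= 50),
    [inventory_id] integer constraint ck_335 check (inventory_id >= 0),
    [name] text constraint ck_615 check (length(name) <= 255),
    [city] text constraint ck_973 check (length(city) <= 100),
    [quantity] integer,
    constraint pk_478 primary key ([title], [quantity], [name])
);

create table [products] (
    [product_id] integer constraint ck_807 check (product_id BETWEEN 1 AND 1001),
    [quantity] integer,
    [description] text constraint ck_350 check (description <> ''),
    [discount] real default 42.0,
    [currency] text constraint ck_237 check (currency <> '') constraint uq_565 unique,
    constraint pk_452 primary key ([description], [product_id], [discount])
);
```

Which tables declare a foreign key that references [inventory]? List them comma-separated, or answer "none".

No REFERENCES clause anywhere in the schema names inventory.

none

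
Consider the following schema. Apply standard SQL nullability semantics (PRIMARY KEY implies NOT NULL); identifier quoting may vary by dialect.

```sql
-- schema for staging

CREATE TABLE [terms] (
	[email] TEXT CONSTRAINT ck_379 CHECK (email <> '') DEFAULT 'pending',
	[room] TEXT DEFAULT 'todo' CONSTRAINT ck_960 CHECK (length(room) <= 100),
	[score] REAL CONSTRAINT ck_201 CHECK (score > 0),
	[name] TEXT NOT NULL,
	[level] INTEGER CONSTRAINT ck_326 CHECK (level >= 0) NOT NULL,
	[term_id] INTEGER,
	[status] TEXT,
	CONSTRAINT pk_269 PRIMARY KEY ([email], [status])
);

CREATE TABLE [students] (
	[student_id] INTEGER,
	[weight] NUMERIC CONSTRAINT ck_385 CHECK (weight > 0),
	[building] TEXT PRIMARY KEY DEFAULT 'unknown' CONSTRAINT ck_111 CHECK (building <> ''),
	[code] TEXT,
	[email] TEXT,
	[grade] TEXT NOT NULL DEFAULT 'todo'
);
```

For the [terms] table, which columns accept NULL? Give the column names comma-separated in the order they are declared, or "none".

room, score, term_id

- email: part of the PRIMARY KEY, which implies NOT NULL → not nullable.
- room: CHECK does not forbid NULL (a CHECK constraint passes when its expression is NULL) → nullable.
- score: CHECK does not forbid NULL (a CHECK constraint passes when its expression is NULL) → nullable.
- name: declared NOT NULL → not nullable.
- level: declared NOT NULL → not nullable.
- term_id: no NOT NULL constraint applies → nullable.
- status: part of the PRIMARY KEY, which implies NOT NULL → not nullable.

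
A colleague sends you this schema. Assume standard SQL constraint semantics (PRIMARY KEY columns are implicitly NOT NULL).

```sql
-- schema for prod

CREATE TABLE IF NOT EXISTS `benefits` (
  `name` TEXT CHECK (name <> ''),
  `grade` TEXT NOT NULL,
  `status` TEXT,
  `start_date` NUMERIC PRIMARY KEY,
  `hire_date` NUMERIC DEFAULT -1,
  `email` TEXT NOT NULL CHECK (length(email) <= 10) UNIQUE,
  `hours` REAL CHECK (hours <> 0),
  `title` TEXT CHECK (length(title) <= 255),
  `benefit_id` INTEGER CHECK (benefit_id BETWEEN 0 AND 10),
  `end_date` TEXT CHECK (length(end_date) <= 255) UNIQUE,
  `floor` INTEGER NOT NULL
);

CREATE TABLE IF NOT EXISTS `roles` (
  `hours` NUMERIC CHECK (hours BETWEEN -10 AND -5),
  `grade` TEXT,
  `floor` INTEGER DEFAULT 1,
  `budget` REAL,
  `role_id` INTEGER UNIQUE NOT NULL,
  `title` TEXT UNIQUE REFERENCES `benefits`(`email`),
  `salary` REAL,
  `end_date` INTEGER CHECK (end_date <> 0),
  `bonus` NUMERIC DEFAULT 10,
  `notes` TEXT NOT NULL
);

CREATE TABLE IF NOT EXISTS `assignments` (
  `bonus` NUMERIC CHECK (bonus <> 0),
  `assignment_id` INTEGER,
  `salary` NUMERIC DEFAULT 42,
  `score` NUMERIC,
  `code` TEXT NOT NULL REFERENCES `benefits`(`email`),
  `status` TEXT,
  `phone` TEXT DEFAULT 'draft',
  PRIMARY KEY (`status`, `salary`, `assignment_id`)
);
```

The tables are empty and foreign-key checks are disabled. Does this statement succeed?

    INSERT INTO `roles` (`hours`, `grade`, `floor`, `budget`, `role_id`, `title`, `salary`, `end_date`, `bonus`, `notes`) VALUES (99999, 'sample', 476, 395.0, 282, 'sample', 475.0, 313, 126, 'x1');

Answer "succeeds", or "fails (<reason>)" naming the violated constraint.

fails (CHECK on hours)

The value 99999 for hours violates CHECK (hours BETWEEN -10 AND -5).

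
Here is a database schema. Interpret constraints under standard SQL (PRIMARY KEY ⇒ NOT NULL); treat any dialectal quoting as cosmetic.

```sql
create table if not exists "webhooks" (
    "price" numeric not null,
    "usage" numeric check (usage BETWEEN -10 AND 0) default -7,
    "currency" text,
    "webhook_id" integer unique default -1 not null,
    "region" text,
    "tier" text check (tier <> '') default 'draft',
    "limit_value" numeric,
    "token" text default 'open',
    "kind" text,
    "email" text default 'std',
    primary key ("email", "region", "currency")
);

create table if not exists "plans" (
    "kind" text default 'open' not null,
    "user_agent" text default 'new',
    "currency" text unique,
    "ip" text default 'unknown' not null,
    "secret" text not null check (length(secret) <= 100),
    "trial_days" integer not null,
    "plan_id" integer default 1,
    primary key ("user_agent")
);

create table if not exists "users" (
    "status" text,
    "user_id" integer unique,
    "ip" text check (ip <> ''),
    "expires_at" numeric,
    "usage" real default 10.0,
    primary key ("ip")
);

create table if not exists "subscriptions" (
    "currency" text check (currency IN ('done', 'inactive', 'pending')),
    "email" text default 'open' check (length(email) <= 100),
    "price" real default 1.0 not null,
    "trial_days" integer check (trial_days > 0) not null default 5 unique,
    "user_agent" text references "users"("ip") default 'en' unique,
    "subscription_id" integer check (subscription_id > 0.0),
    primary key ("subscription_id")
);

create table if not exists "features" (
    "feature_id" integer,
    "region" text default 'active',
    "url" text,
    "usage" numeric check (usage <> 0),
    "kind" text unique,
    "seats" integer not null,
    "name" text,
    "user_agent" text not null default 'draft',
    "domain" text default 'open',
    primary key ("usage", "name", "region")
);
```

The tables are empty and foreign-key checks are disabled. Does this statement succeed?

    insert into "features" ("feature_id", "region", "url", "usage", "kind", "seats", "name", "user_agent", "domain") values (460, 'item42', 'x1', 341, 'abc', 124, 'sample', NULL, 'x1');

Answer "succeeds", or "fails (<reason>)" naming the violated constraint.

user_agent is explicitly set to NULL, but user_agent is declared NOT NULL.

fails (NOT NULL on user_agent)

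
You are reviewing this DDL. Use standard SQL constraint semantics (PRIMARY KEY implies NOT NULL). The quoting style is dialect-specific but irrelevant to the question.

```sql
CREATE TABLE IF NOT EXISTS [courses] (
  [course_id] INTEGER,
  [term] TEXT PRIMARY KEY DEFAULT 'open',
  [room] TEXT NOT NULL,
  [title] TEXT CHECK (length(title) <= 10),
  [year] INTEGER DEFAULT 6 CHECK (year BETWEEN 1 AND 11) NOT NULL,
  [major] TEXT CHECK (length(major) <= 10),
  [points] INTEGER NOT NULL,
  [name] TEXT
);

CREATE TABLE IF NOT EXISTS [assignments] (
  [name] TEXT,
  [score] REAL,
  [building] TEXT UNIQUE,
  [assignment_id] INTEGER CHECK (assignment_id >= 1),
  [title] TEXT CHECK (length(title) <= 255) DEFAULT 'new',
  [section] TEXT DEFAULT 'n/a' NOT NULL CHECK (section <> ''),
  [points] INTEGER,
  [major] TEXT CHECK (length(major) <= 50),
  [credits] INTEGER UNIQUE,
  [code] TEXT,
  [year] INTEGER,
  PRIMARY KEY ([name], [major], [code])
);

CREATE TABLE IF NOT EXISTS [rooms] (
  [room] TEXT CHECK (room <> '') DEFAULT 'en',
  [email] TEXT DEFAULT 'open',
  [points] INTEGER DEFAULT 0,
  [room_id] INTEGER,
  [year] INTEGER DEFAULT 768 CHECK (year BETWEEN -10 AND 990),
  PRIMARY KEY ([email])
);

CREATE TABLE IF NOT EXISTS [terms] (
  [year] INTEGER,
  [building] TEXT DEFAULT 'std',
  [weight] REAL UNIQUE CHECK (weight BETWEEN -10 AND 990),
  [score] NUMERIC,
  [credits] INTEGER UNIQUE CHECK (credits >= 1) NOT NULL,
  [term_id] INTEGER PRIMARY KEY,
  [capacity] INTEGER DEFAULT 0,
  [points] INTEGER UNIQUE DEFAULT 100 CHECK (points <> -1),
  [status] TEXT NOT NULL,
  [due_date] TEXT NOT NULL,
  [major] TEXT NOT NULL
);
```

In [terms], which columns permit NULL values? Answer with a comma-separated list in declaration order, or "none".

- year: no NOT NULL constraint applies → nullable.
- building: DEFAULT only fills an omitted column; an explicit NULL is still allowed → nullable.
- weight: CHECK does not forbid NULL (a CHECK constraint passes when its expression is NULL) → nullable.
- score: no NOT NULL constraint applies → nullable.
- credits: declared NOT NULL → not nullable.
- term_id: part of the PRIMARY KEY, which implies NOT NULL → not nullable.
- capacity: DEFAULT only fills an omitted column; an explicit NULL is still allowed → nullable.
- points: CHECK does not forbid NULL (a CHECK constraint passes when its expression is NULL) → nullable.
- status: declared NOT NULL → not nullable.
- due_date: declared NOT NULL → not nullable.
- major: declared NOT NULL → not nullable.

year, building, weight, score, capacity, points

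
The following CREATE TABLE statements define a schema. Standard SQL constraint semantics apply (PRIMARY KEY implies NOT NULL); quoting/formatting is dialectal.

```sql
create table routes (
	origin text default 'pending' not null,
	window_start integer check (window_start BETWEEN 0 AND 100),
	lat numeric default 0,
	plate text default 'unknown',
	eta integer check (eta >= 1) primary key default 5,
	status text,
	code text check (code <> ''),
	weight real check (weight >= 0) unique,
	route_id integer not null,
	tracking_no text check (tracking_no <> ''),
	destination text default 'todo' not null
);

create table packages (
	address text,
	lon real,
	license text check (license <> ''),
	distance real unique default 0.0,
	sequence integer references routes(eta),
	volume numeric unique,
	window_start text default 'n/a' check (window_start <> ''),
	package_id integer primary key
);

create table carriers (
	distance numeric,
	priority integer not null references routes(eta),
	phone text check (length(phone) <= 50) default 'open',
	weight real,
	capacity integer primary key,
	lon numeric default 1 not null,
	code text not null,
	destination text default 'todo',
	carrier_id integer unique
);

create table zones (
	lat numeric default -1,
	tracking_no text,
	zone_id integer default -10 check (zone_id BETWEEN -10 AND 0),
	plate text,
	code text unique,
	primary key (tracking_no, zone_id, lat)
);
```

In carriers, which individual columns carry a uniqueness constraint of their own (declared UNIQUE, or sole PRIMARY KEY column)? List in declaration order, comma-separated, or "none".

- distance: no UNIQUE or single-column PK constraint.
- priority: no UNIQUE or single-column PK constraint.
- phone: no UNIQUE or single-column PK constraint.
- weight: no UNIQUE or single-column PK constraint.
- capacity: single-column PRIMARY KEY → unique.
- lon: no UNIQUE or single-column PK constraint.
- code: no UNIQUE or single-column PK constraint.
- destination: no UNIQUE or single-column PK constraint.
- carrier_id: declared UNIQUE → unique.

capacity, carrier_id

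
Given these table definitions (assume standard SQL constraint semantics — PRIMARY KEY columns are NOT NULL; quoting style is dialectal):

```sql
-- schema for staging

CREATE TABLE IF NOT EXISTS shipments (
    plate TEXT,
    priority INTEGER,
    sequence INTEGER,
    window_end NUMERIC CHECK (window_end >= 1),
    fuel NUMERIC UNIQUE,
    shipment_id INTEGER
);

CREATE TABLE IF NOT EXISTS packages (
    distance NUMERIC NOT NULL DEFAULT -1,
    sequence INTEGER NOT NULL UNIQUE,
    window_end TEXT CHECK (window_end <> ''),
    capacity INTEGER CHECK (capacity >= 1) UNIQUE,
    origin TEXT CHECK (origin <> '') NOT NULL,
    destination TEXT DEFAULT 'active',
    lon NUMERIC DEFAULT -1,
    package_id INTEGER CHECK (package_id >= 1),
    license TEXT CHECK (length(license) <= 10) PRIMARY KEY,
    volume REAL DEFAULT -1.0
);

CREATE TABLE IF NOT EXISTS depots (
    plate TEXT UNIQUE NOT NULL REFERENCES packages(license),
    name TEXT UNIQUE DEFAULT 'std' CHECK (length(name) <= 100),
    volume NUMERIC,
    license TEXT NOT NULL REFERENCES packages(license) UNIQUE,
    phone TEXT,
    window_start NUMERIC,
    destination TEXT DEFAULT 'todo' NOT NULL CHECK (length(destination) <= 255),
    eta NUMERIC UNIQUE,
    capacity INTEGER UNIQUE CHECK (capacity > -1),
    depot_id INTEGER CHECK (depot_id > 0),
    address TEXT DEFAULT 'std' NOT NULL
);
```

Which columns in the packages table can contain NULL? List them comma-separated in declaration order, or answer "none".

window_end, capacity, destination, lon, package_id, volume

- distance: declared NOT NULL → not nullable.
- sequence: declared NOT NULL → not nullable.
- window_end: CHECK does not forbid NULL (a CHECK constraint passes when its expression is NULL) → nullable.
- capacity: CHECK does not forbid NULL (a CHECK constraint passes when its expression is NULL) → nullable.
- origin: declared NOT NULL → not nullable.
- destination: DEFAULT only fills an omitted column; an explicit NULL is still allowed → nullable.
- lon: DEFAULT only fills an omitted column; an explicit NULL is still allowed → nullable.
- package_id: CHECK does not forbid NULL (a CHECK constraint passes when its expression is NULL) → nullable.
- license: part of the PRIMARY KEY, which implies NOT NULL → not nullable.
- volume: DEFAULT only fills an omitted column; an explicit NULL is still allowed → nullable.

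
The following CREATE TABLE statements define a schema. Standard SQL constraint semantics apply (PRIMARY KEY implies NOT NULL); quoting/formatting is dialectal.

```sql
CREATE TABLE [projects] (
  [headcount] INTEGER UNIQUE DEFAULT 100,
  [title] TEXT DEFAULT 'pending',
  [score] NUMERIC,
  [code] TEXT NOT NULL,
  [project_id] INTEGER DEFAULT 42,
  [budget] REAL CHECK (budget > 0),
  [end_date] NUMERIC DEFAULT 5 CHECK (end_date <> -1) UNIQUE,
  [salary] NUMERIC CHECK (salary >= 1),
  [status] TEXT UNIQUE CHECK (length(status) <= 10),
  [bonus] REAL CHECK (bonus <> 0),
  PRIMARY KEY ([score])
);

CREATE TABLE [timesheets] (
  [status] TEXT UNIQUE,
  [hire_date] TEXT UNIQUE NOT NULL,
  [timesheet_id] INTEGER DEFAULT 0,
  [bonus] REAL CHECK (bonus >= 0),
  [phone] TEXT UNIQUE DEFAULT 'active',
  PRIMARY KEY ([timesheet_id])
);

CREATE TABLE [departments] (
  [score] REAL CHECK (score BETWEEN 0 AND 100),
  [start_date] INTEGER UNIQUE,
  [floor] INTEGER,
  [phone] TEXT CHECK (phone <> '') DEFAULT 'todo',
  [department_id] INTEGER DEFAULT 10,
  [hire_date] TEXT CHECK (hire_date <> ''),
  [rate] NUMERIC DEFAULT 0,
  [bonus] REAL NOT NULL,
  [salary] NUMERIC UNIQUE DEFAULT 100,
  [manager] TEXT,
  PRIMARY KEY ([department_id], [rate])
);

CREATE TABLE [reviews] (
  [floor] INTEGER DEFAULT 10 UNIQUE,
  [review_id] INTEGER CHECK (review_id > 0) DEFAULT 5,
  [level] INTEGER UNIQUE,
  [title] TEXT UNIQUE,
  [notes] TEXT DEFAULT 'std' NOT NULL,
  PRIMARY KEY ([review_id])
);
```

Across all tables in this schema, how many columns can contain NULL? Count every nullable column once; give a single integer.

21

projects: 8 nullable (headcount, title, project_id, budget, end_date, salary, status, bonus — PK (score) and explicit NOT NULL columns excluded).
timesheets: 3 nullable (status, bonus, phone — PK (timesheet_id) and explicit NOT NULL columns excluded).
departments: 7 nullable (score, start_date, floor, phone, hire_date, salary, manager — PK (department_id, rate) and explicit NOT NULL columns excluded).
reviews: 3 nullable (floor, level, title — PK (review_id) and explicit NOT NULL columns excluded).
Total: 8 + 3 + 7 + 3 = 21.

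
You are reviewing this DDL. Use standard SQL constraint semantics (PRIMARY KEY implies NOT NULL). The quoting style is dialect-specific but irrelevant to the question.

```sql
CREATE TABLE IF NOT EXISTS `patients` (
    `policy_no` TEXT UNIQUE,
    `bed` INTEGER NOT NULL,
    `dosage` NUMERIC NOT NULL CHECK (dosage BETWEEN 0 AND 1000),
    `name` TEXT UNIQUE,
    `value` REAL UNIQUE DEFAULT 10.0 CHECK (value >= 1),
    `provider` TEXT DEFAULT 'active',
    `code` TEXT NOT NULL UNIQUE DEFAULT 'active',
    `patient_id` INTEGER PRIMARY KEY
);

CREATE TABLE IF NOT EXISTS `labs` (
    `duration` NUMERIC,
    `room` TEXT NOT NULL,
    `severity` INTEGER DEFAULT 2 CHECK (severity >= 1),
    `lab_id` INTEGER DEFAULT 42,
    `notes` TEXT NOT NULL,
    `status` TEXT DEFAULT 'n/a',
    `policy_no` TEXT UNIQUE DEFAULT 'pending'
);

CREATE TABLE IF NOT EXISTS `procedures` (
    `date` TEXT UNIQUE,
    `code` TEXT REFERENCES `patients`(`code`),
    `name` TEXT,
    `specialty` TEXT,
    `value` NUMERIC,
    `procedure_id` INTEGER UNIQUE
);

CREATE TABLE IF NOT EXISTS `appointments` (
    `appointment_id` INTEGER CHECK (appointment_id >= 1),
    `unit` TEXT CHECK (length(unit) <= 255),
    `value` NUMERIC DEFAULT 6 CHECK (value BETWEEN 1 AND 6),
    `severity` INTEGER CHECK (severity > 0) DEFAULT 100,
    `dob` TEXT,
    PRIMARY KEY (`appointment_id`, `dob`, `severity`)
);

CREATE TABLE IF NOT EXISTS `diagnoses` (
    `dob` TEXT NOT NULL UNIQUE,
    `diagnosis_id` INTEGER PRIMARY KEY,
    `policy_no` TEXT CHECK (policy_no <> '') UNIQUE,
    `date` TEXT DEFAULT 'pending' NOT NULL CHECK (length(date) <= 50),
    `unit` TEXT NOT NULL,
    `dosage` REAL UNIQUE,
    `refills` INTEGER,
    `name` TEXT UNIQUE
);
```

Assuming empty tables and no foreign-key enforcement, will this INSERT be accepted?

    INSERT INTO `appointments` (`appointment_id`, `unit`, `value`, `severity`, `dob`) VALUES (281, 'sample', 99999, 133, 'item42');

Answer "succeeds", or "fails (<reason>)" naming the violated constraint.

The value 99999 for value violates CHECK (value BETWEEN 1 AND 6).

fails (CHECK on value)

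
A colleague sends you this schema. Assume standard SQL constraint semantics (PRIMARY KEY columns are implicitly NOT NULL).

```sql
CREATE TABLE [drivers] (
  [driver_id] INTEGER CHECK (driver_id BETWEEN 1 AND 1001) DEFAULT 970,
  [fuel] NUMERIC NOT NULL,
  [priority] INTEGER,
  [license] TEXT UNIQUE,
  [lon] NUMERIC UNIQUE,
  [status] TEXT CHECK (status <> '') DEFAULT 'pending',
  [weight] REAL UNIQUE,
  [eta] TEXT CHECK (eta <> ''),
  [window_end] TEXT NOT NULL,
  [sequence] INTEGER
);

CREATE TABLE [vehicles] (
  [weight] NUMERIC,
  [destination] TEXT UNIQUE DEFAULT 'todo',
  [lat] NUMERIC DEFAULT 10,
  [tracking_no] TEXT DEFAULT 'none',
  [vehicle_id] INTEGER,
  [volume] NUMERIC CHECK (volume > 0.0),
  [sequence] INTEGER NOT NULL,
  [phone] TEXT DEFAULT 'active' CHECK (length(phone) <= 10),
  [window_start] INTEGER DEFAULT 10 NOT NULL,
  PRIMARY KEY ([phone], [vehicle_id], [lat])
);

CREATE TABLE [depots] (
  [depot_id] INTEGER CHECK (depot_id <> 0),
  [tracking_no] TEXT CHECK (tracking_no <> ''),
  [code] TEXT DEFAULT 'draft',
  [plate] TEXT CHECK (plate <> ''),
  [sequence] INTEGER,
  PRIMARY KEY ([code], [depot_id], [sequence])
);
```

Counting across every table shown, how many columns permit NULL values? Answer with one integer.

14

drivers: 8 nullable (driver_id, priority, license, lon, status, weight, eta, sequence — PK none and explicit NOT NULL columns excluded).
vehicles: 4 nullable (weight, destination, tracking_no, volume — PK (phone, vehicle_id, lat) and explicit NOT NULL columns excluded).
depots: 2 nullable (tracking_no, plate — PK (code, depot_id, sequence) and explicit NOT NULL columns excluded).
Total: 8 + 4 + 2 = 14.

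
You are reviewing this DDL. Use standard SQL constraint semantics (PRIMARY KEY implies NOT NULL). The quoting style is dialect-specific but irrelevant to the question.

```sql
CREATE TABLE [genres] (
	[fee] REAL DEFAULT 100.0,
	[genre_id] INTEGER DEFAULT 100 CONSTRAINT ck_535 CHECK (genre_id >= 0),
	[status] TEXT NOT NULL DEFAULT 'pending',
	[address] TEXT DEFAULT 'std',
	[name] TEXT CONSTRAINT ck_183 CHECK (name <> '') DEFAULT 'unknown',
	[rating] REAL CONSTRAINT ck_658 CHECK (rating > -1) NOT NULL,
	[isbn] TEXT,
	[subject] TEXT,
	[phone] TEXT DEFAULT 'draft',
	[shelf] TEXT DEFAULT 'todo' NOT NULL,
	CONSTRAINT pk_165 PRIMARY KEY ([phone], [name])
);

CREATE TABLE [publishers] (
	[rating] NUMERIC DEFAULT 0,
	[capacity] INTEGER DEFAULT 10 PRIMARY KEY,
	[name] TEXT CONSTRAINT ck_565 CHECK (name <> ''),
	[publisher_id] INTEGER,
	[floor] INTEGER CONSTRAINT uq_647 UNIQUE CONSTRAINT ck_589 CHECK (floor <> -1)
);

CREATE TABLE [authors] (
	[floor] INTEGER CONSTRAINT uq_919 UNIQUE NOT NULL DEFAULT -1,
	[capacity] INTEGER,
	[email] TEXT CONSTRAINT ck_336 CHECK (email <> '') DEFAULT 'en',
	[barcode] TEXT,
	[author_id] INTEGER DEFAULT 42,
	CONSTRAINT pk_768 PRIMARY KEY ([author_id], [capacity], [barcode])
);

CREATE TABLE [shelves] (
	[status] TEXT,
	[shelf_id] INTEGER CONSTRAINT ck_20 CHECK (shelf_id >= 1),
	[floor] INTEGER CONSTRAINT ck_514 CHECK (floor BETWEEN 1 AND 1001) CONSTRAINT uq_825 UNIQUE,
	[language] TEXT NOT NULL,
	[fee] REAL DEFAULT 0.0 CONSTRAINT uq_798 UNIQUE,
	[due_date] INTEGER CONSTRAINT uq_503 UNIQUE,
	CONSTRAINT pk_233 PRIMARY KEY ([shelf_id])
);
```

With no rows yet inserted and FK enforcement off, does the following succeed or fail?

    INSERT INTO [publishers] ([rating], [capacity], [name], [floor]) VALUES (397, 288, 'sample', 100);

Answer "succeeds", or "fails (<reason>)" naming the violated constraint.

succeeds

NOT NULL columns: capacity is supplied.
CHECK constraints: 'sample' satisfies (name <> ''); 100 satisfies (floor <> -1).
No constraint is violated.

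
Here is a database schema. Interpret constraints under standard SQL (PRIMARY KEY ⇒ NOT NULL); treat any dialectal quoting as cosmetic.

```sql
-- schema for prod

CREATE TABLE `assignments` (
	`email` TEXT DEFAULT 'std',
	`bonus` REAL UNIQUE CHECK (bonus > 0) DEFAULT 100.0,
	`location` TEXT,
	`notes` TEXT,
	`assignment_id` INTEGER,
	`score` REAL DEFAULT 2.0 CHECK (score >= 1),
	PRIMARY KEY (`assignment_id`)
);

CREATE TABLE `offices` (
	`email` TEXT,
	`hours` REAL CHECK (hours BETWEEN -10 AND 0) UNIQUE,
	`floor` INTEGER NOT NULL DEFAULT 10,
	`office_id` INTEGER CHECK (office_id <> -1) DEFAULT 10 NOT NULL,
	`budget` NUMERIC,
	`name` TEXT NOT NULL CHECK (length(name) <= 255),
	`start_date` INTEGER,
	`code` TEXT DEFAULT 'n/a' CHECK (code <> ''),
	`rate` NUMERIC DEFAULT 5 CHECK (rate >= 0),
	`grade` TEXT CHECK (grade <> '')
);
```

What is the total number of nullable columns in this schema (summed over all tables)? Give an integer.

assignments: 5 nullable (email, bonus, location, notes, score — PK (assignment_id) and explicit NOT NULL columns excluded).
offices: 7 nullable (email, hours, budget, start_date, code, rate, grade — PK none and explicit NOT NULL columns excluded).
Total: 5 + 7 = 12.

12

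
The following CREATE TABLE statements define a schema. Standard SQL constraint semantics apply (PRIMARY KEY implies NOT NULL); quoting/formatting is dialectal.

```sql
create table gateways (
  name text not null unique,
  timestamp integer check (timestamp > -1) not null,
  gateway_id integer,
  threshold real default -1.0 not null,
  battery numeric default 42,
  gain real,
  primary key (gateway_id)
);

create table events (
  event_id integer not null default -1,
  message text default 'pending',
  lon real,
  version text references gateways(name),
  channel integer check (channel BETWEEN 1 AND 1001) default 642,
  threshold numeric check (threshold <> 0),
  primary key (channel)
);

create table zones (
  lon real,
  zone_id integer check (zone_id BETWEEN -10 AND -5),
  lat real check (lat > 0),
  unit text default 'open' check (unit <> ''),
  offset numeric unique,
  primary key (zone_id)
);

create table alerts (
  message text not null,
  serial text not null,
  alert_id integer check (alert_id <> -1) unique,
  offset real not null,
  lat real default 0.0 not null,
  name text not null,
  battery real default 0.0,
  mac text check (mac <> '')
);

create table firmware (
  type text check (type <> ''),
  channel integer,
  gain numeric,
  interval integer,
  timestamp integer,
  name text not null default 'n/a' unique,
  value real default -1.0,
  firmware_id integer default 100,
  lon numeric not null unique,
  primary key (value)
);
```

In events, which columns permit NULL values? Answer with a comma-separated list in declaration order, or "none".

- event_id: declared NOT NULL → not nullable.
- message: DEFAULT only fills an omitted column; an explicit NULL is still allowed → nullable.
- lon: no NOT NULL constraint applies → nullable.
- version: a foreign key column may be NULL unless separately constrained → nullable.
- channel: part of the PRIMARY KEY, which implies NOT NULL → not nullable.
- threshold: CHECK does not forbid NULL (a CHECK constraint passes when its expression is NULL) → nullable.

message, lon, version, threshold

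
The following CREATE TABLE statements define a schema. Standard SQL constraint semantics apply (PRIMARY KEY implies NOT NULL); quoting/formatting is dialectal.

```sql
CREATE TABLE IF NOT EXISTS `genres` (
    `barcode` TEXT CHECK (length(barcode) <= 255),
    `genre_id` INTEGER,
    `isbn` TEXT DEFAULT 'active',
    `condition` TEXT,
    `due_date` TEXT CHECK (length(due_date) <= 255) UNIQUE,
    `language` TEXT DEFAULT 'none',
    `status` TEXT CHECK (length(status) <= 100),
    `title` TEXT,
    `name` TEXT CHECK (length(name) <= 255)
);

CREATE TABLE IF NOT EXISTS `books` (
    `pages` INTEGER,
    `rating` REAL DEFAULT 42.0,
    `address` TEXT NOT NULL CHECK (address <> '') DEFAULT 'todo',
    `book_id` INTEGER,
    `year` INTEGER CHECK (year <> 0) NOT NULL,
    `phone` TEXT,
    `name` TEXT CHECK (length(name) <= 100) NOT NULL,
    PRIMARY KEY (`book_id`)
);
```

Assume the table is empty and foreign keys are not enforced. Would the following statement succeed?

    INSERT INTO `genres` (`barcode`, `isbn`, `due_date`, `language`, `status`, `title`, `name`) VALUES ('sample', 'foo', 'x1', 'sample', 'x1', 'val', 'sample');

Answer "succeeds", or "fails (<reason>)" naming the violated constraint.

genres has no NOT NULL or PRIMARY KEY columns.
CHECK constraints: 'sample' satisfies (length(barcode) <= 255); 'x1' satisfies (length(due_date) <= 255); 'x1' satisfies (length(status) <= 100); 'sample' satisfies (length(name) <= 255).
No constraint is violated.

succeeds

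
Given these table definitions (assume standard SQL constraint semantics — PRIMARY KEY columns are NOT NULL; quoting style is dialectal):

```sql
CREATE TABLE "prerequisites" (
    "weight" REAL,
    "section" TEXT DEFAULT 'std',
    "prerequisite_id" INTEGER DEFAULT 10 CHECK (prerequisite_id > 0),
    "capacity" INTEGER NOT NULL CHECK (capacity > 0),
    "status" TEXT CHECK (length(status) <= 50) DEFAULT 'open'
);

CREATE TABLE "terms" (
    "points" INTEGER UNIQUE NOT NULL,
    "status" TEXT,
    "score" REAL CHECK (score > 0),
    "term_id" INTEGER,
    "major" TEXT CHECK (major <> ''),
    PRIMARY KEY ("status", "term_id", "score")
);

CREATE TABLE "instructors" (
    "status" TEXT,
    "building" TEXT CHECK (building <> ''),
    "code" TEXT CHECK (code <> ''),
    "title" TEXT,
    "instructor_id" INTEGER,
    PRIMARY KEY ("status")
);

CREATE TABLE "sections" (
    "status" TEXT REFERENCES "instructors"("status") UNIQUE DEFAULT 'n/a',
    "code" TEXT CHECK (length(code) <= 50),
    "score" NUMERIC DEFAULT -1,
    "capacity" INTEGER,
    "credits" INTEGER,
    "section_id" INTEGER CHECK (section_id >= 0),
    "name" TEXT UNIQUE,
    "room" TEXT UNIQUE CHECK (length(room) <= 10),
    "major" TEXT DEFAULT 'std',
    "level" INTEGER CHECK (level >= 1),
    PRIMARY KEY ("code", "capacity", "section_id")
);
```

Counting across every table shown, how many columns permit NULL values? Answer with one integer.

16

prerequisites: 4 nullable (weight, section, prerequisite_id, status — PK none and explicit NOT NULL columns excluded).
terms: 1 nullable (major — PK (status, term_id, score) and explicit NOT NULL columns excluded).
instructors: 4 nullable (building, code, title, instructor_id — PK (status) and explicit NOT NULL columns excluded).
sections: 7 nullable (status, score, credits, name, room, major, level — PK (code, capacity, section_id) and explicit NOT NULL columns excluded).
Total: 4 + 1 + 4 + 7 = 16.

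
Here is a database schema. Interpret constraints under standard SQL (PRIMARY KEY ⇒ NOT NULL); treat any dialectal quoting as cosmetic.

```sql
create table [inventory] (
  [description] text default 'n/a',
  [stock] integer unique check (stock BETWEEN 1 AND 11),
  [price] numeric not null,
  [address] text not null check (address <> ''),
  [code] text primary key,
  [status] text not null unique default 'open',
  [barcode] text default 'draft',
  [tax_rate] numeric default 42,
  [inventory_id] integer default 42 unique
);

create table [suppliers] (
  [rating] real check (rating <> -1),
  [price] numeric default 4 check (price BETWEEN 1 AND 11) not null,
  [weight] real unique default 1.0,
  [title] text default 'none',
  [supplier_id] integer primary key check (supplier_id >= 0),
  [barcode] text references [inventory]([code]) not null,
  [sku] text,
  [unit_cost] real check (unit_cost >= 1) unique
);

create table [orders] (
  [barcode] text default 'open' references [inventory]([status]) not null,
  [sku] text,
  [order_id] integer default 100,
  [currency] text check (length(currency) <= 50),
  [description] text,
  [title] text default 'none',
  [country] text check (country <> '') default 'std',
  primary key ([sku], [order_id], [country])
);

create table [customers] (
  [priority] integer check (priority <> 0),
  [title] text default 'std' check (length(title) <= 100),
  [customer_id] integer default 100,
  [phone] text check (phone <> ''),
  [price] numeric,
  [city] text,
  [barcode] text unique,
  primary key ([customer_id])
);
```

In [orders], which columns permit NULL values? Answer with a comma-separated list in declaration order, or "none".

- barcode: declared NOT NULL → not nullable.
- sku: part of the PRIMARY KEY, which implies NOT NULL → not nullable.
- order_id: part of the PRIMARY KEY, which implies NOT NULL → not nullable.
- currency: CHECK does not forbid NULL (a CHECK constraint passes when its expression is NULL) → nullable.
- description: no NOT NULL constraint applies → nullable.
- title: DEFAULT only fills an omitted column; an explicit NULL is still allowed → nullable.
- country: part of the PRIMARY KEY, which implies NOT NULL → not nullable.

currency, description, title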